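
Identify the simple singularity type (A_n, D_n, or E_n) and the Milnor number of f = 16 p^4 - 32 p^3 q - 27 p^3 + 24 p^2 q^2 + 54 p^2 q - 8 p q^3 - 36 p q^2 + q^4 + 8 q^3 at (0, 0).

The Hessian of f at 0 has rank 0. Corank 2; j^3 = -(3*p - 2*q)^3 is a perfect cube, so E-series; the 4-jet and mu = 6 give E_6.

Type E_{6}, Milnor number mu = 6.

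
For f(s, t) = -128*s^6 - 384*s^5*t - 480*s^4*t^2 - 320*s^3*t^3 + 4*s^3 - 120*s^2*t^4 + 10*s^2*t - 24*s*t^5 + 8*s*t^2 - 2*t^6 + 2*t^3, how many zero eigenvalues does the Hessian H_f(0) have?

2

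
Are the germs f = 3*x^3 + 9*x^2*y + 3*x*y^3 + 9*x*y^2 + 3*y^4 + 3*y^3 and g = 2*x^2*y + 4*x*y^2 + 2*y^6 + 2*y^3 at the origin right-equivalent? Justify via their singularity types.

No.

The Hessian of f at 0 is [[0, 0], [0, 0]] with rank 0, so corank 2. A Groebner basis of the Jacobian ideal J(f) in C{x,y} is {x^3 + 3*x^2*y + 6*x^2 + 12*x*y + 6*y^2, -3*x^2 + x*y^2 - 6*x*y - 3*y^2, 3*x^2 + 6*x*y + y^3 + 3*y^2}; counting standard monomials gives mu = 7. Corank 2; j^3 = 3*(x + y)^3 is a perfect cube, so E-series; the 4-jet and mu = 7 give E_7. The Hessian of g at 0 is [[0, 0], [0, 0]] with rank 0, so corank 2. A Groebner basis of the Jacobian ideal J(g) in C{x,y} is {x^2/6 + y^5 - y^2/6, x^3 + y^3, x*y + y^2}; counting standard monomials gives mu = 7. Corank 2; j^3 = 2*y*(x + y)^2 has shape L^2 M (L != M), so D-series; mu = 7 gives D_7. f is E_7 but g is D_7, hence not right-equivalent.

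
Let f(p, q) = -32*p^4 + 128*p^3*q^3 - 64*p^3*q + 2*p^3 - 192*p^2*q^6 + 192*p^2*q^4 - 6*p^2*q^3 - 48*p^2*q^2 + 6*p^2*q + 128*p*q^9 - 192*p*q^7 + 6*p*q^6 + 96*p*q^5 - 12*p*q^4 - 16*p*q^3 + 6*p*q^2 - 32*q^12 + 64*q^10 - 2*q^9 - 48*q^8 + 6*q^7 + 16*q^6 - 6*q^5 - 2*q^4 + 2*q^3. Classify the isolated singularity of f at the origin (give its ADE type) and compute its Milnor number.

The Hessian of f at 0 is [[0, 0], [0, 0]] with rank 0, so corank 2. A Groebner basis of the Jacobian ideal J(f) in C{p,q} is {q^4, p*q^2 + 5*q^3/6, p^2 + 2*p*q + q^2}; counting standard monomials gives mu = 6. Corank 2; j^3 = 2*(p + q)^3 is a perfect cube, so E-series; the 4-jet and mu = 6 give E_6.

Type E_{6}, Milnor number mu = 6.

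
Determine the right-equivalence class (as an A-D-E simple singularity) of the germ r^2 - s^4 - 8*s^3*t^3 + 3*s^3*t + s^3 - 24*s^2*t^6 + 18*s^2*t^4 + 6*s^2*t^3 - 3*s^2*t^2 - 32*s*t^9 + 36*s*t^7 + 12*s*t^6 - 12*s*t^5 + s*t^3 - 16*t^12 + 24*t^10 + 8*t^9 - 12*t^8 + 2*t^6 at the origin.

The Hessian of f at 0 has rank 1. Corank 2; j^3 = s^3 is a perfect cube, so E-series; the 4-jet and mu = 7 give E_7.

E_7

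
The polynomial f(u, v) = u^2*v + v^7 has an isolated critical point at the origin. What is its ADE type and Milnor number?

The Hessian of f at 0 has rank 0. Corank 2; j^3 = u^2*v has shape L^2 M (L != M), so D-series; mu = 8 gives D_8.

Type D8, Milnor number mu = 8.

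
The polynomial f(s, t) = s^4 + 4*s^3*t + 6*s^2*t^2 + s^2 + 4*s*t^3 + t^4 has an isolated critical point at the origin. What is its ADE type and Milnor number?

The Hessian of f at 0 is [[2, 0], [0, 0]] with rank 1, so corank 1. A Groebner basis of the Jacobian ideal J(f) in C{s,t} is {t^3, s}; counting standard monomials gives mu = 3. Corank 1: A-series; mu = 3 gives A_3.

Type A3, Milnor number mu = 3.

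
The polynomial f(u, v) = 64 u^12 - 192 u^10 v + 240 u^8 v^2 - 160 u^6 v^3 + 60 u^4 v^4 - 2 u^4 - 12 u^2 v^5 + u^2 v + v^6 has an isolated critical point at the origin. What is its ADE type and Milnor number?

Type D7, Milnor number mu = 7.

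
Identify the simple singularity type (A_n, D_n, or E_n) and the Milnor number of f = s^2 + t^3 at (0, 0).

Type A_{2}, Milnor number mu = 2.

The Hessian of f at 0 has rank 1. Corank 1: A-series; mu = 2 gives A_2.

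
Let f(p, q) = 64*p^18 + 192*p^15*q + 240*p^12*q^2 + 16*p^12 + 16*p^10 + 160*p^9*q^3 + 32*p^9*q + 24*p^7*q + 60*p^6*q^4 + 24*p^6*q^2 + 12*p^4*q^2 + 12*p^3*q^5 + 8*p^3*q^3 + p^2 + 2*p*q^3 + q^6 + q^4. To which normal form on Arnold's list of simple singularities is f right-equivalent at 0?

A3

The Hessian of f at 0 has rank 1. Corank 1: A-series; mu = 3 gives A_3.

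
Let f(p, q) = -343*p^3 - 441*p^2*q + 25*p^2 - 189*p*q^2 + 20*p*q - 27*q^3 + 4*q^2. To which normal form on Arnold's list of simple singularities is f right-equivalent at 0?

The Hessian of f at 0 is [[50, 20], [20, 8]] with rank 1, so corank 1. A Groebner basis of the Jacobian ideal J(f) in C{p,q} is {q^2, p + 2*q/5}; counting standard monomials gives mu = 2. Corank 1: A-series; mu = 2 gives A_2.

A_{2}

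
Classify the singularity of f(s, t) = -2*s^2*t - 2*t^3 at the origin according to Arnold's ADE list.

D_4

The Hessian of f at 0 has rank 0. Corank 2; j^3 = -2*t*(s^2 + t^2) splits into three distinct lines over C (the quadratic factor has nonzero discriminant), so D_4.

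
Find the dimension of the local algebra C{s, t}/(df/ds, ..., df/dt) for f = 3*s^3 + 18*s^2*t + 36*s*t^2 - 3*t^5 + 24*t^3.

8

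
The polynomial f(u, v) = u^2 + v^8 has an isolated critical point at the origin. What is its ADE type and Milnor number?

Type A_7, Milnor number mu = 7.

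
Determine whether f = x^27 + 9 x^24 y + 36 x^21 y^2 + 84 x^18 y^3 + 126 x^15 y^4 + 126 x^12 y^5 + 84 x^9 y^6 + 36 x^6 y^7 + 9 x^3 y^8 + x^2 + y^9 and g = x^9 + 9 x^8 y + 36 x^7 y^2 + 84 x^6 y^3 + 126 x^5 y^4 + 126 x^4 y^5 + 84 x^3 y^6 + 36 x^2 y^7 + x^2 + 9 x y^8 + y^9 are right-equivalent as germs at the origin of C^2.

The Hessian of f at 0 has rank 1. Corank 1: A-series; mu = 8 gives A_8. The Hessian of g at 0 has rank 1. Corank 1: A-series; mu = 8 gives A_8. Both have type A_8, hence right-equivalent.

Yes.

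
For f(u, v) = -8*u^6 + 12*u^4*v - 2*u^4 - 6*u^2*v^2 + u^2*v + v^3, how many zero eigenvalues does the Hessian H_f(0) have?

2

Hessian at 0 has rank 0.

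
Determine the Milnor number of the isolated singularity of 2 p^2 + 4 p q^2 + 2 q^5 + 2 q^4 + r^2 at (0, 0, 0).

4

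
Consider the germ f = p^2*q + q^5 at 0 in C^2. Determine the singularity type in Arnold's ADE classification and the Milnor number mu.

Type D_6, Milnor number mu = 6.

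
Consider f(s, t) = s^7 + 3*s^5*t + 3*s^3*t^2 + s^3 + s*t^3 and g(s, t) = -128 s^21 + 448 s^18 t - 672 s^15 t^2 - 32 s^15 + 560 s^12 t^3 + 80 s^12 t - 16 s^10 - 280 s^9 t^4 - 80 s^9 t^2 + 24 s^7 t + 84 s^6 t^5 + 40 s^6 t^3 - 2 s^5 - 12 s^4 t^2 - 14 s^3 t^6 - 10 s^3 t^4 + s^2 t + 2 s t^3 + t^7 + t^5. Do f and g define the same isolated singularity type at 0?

No.

The Hessian of f at 0 has rank 0. Corank 2; j^3 = s^3 is a perfect cube, so E-series; the 4-jet and mu = 7 give E_7. The Hessian of g at 0 has rank 0. Corank 2; j^3 = s^2*t has shape L^2 M (L != M), so D-series; mu = 8 gives D_8. f is E_7 but g is D_8, hence not right-equivalent.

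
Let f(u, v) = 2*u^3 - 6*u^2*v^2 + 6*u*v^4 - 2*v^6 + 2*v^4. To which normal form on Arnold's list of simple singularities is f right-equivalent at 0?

E_6

The Hessian of f at 0 has rank 0. Corank 2; j^3 = 2*u^3 is a perfect cube, so E-series; the 4-jet and mu = 6 give E_6.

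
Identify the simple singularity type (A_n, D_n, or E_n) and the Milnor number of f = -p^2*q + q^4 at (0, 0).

The Hessian of f at 0 is [[0, 0], [0, 0]] with rank 0, so corank 2. A Groebner basis of the Jacobian ideal J(f) in C{p,q} is {p^3, -p^2/4 + q^3, p*q}; counting standard monomials gives mu = 5. Corank 2; j^3 = -p^2*q has shape L^2 M (L != M), so D-series; mu = 5 gives D_5.

Type D5, Milnor number mu = 5.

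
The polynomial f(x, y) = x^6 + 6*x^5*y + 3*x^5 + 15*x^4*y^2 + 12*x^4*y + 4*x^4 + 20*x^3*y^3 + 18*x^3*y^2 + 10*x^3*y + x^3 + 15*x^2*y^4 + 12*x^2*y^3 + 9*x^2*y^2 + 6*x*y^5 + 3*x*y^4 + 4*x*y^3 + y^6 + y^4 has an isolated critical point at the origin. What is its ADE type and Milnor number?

Type E_{6}, Milnor number mu = 6.

The Hessian of f at 0 has rank 0. Corank 2; j^3 = x^3 is a perfect cube, so E-series; the 4-jet and mu = 6 give E_6.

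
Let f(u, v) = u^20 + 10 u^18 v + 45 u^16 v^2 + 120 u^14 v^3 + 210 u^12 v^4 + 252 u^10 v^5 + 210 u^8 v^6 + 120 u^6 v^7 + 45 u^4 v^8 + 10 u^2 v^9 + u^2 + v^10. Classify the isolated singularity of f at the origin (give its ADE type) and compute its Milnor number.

Type A_9, Milnor number mu = 9.

The Hessian of f at 0 is [[2, 0], [0, 0]] with rank 1, so corank 1. A Groebner basis of the Jacobian ideal J(f) in C{u,v} is {v^9, u}; counting standard monomials gives mu = 9. Corank 1: A-series; mu = 9 gives A_9.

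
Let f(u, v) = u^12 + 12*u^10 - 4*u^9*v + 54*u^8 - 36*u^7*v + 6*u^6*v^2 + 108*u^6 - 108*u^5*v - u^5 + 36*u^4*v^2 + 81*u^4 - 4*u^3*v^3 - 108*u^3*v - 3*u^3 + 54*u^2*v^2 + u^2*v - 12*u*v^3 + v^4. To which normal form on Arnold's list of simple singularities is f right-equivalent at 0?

D_{5}

The Hessian of f at 0 is [[0, 0], [0, 0]] with rank 0, so corank 2. A Groebner basis of the Jacobian ideal J(f) in C{u,v} is {u*v^2, u*v/12 + v^3, u^2 - u*v/3}; counting standard monomials gives mu = 5. Corank 2; j^3 = -u^2*(3*u - v) has shape L^2 M (L != M), so D-series; mu = 5 gives D_5.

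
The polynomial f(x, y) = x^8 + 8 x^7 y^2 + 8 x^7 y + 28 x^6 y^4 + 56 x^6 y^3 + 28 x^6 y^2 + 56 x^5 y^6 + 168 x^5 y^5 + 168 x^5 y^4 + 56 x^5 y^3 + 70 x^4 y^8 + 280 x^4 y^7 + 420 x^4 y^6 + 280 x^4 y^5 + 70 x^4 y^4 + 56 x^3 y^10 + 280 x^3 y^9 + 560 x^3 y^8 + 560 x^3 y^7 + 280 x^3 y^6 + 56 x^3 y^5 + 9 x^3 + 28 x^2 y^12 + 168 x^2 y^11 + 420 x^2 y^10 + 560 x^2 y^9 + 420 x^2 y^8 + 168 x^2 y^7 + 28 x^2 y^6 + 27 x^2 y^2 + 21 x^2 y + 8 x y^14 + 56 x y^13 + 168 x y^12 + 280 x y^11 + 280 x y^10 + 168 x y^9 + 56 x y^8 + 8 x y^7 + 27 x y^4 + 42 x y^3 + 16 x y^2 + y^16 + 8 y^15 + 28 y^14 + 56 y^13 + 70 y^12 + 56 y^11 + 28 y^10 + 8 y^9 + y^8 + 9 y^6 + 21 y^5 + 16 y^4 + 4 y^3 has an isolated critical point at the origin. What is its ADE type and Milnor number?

The Hessian of f at 0 has rank 0. Corank 2; j^3 = (x + y)*(3*x + 2*y)^2 has shape L^2 M (L != M), so D-series; mu = 9 gives D_9.

Type D9, Milnor number mu = 9.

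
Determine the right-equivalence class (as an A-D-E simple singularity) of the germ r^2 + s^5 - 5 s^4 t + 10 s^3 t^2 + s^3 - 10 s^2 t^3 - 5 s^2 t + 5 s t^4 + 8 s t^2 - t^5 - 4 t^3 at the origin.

D_{6}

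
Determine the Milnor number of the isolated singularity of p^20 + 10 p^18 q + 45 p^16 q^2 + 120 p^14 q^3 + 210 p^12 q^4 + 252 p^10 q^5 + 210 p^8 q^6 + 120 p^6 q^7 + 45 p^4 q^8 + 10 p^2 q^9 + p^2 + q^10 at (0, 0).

The Hessian of f at 0 has rank 1. Corank 1: A-series; mu = 9 gives A_9.

9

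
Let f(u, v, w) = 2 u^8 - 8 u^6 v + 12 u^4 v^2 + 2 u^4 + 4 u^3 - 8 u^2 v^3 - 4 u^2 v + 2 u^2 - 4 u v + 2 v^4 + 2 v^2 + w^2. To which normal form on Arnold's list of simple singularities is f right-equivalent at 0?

A3

The Hessian of f at 0 is [[4, -4, 0], [-4, 4, 0], [0, 0, 2]] with rank 2, so corank 1. A Groebner basis of the Jacobian ideal J(f) in C{u,v,w} is {u^2 + u - v, u*v + u - v, u + v^2 - v, w}; counting standard monomials gives mu = 3. Corank 1: A-series; mu = 3 gives A_3.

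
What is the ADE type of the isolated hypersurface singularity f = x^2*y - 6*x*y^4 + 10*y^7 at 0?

The Hessian of f at 0 has rank 0. Corank 2; j^3 = x^2*y has shape L^2 M (L != M), so D-series; mu = 8 gives D_8.

D_8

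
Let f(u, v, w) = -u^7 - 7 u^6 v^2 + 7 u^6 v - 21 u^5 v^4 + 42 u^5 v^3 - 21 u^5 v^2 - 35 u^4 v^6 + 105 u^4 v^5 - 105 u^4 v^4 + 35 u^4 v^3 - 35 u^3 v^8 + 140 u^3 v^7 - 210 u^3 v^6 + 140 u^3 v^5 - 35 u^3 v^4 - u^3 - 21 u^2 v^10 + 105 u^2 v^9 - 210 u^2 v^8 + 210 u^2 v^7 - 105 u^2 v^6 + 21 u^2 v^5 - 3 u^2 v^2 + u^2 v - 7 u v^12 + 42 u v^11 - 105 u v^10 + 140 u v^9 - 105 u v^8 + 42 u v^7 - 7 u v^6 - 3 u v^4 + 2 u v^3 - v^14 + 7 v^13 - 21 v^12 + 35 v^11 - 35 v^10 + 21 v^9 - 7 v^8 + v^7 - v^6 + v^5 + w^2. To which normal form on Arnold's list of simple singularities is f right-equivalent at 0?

The Hessian of f at 0 is [[0, 0, 0], [0, 0, 0], [0, 0, 2]] with rank 1, so corank 2. A Groebner basis of the Jacobian ideal J(f) in C{u,v,w} is {-u^2 + u*v + v^4 + v^3, u^3 - u*v/7 - v^3/7, u^2 + u*v^2 - u*v - v^3, w}; counting standard monomials gives mu = 8. Corank 2; j^3 = -u^2*(u - v) has shape L^2 M (L != M), so D-series; mu = 8 gives D_8.

D_{8}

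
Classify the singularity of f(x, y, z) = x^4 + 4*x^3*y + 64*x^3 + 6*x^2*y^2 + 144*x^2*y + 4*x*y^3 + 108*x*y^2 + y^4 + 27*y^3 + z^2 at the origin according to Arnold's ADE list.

E_6

The Hessian of f at 0 has rank 1. Corank 2; j^3 = (4*x + 3*y)^3 is a perfect cube, so E-series; the 4-jet and mu = 6 give E_6.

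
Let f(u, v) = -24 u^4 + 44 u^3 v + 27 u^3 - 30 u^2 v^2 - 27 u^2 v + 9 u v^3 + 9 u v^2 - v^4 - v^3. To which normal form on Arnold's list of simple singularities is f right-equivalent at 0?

The Hessian of f at 0 is [[0, 0], [0, 0]] with rank 0, so corank 2. A Groebner basis of the Jacobian ideal J(f) in C{u,v} is {19683*u^2/4 - 6561*u*v/2 + v^4 + 27*v^3/4 + 2187*v^2/4, u^3 - 135*u^2/4 + 45*u*v/2 - v^3/12 - 15*v^2/4, u^2*v - 243*u^2/4 + 81*u*v/2 - 7*v^3/36 - 27*v^2/4, -81*u^2 + u*v^2 + 54*u*v - 4*v^3/9 - 9*v^2}; counting standard monomials gives mu = 7. Corank 2; j^3 = (3*u - v)^3 is a perfect cube, so E-series; the 4-jet and mu = 7 give E_7.

E_{7}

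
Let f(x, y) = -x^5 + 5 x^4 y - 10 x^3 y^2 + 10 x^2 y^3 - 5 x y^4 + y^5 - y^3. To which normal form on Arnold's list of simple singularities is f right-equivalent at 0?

E_{8}

The Hessian of f at 0 is [[0, 0], [0, 0]] with rank 0, so corank 2. A Groebner basis of the Jacobian ideal J(f) in C{x,y} is {x^4 - 4*x^3*y, y^2}; counting standard monomials gives mu = 8. Corank 2; j^3 = -y^3 is a perfect cube, so E-series; the 5-jet and mu = 8 give E_8.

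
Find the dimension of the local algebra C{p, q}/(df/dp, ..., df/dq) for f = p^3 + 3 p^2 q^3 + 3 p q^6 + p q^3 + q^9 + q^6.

7

The Hessian of f at 0 is [[0, 0], [0, 0]] with rank 0, so corank 2. A Groebner basis of the Jacobian ideal J(f) in C{p,q} is {p^3, p*q^2, 3*p^2 + q^3}; counting standard monomials gives mu = 7. Corank 2; j^3 = p^3 is a perfect cube, so E-series; the 4-jet and mu = 7 give E_7.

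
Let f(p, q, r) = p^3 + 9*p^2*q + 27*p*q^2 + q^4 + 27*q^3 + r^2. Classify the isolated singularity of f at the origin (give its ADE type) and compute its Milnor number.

The Hessian of f at 0 has rank 1. Corank 2; j^3 = (p + 3*q)^3 is a perfect cube, so E-series; the 4-jet and mu = 6 give E_6.

Type E_6, Milnor number mu = 6.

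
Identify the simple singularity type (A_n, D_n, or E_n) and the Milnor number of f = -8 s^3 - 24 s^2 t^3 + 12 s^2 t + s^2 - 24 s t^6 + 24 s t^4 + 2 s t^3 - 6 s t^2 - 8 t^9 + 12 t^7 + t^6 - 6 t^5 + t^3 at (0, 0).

Type A_2, Milnor number mu = 2.

The Hessian of f at 0 is [[2, 0], [0, 0]] with rank 1, so corank 1. A Groebner basis of the Jacobian ideal J(f) in C{s,t} is {t^2, s}; counting standard monomials gives mu = 2. Corank 1: A-series; mu = 2 gives A_2.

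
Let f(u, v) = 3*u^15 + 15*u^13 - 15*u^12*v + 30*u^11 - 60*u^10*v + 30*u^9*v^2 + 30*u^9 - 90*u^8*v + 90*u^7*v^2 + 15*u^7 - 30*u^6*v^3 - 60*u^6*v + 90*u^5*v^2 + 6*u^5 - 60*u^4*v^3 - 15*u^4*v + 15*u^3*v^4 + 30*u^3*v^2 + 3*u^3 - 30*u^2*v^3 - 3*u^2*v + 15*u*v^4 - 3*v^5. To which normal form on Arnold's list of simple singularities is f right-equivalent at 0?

D_{6}

The Hessian of f at 0 is [[0, 0], [0, 0]] with rank 0, so corank 2. A Groebner basis of the Jacobian ideal J(f) in C{u,v} is {u*v/5 + v^4, u*v^2, u^2 - u*v}; counting standard monomials gives mu = 6. Corank 2; j^3 = 3*u^2*(u - v) has shape L^2 M (L != M), so D-series; mu = 6 gives D_6.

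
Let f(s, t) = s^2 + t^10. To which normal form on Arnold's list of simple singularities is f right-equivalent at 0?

A_{9}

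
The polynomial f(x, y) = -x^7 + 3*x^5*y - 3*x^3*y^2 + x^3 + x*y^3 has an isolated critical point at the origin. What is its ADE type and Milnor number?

The Hessian of f at 0 is [[0, 0], [0, 0]] with rank 0, so corank 2. A Groebner basis of the Jacobian ideal J(f) in C{x,y} is {x^3, x*y^2, 3*x^2 + y^3}; counting standard monomials gives mu = 7. Corank 2; j^3 = x^3 is a perfect cube, so E-series; the 4-jet and mu = 7 give E_7.

Type E_7, Milnor number mu = 7.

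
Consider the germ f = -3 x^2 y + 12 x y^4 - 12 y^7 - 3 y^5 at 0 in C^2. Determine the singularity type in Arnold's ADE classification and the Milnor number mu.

The Hessian of f at 0 has rank 0. Corank 2; j^3 = -3*x^2*y has shape L^2 M (L != M), so D-series; mu = 6 gives D_6.

Type D6, Milnor number mu = 6.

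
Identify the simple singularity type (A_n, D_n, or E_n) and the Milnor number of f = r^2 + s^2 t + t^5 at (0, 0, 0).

Type D6, Milnor number mu = 6.

The Hessian of f at 0 has rank 1. Corank 2; j^3 = s^2*t has shape L^2 M (L != M), so D-series; mu = 6 gives D_6.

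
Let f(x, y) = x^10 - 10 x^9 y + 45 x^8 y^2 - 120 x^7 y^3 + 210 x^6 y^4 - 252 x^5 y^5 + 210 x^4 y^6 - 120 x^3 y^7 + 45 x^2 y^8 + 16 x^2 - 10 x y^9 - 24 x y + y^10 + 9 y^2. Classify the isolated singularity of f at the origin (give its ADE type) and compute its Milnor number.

Type A9, Milnor number mu = 9.

The Hessian of f at 0 has rank 1. Corank 1: A-series; mu = 9 gives A_9.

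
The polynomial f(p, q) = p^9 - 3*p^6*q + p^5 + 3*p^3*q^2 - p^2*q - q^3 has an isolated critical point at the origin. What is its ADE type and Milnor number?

Type D_4, Milnor number mu = 4.

The Hessian of f at 0 is [[0, 0], [0, 0]] with rank 0, so corank 2. A Groebner basis of the Jacobian ideal J(f) in C{p,q} is {q^3, p^2 + 3*q^2, p*q}; counting standard monomials gives mu = 4. Corank 2; j^3 = -q*(p^2 + q^2) splits into three distinct lines over C (the quadratic factor has nonzero discriminant), so D_4.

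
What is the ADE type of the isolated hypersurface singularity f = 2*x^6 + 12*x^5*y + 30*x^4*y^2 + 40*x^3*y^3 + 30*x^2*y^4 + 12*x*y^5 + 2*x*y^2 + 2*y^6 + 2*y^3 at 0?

D7

The Hessian of f at 0 has rank 0. Corank 2; j^3 = 2*y^2*(x + y) has shape L^2 M (L != M), so D-series; mu = 7 gives D_7.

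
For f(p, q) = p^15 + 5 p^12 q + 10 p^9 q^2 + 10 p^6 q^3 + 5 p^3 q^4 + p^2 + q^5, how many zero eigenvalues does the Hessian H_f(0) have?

Hessian at 0 has rank 1.

1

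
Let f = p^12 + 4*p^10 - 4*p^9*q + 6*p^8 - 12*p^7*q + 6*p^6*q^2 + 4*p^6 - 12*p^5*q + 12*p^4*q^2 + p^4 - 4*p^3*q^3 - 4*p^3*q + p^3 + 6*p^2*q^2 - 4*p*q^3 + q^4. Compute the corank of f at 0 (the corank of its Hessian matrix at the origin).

2

Hessian at 0 has rank 0.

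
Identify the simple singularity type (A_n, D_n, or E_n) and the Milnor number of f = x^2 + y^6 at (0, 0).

Type A_{5}, Milnor number mu = 5.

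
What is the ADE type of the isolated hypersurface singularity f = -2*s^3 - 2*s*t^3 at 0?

The Hessian of f at 0 is [[0, 0], [0, 0]] with rank 0, so corank 2. A Groebner basis of the Jacobian ideal J(f) in C{s,t} is {s^3, s*t^2, 3*s^2 + t^3}; counting standard monomials gives mu = 7. Corank 2; j^3 = -2*s^3 is a perfect cube, so E-series; the 4-jet and mu = 7 give E_7.

E7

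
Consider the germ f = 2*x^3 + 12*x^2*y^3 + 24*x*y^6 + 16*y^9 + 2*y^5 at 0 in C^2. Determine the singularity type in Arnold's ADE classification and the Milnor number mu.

Type E8, Milnor number mu = 8.

The Hessian of f at 0 has rank 0. Corank 2; j^3 = 2*x^3 is a perfect cube, so E-series; the 5-jet and mu = 8 give E_8.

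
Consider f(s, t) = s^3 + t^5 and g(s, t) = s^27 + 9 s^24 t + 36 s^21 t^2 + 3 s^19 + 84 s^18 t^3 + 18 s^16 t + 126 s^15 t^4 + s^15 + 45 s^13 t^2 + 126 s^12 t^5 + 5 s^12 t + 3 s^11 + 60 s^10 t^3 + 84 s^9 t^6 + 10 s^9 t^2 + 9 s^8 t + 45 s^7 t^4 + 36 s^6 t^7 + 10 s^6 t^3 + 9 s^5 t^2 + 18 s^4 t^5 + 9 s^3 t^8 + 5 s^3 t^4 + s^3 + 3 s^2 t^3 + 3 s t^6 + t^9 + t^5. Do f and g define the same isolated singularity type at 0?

Yes.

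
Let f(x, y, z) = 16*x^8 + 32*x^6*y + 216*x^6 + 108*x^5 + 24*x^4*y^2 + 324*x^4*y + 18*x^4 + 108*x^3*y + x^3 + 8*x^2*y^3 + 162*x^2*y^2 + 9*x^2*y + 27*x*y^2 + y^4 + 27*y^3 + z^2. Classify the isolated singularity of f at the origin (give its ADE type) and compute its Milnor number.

The Hessian of f at 0 has rank 1. Corank 2; j^3 = (x + 3*y)^3 is a perfect cube, so E-series; the 4-jet and mu = 6 give E_6.

Type E_6, Milnor number mu = 6.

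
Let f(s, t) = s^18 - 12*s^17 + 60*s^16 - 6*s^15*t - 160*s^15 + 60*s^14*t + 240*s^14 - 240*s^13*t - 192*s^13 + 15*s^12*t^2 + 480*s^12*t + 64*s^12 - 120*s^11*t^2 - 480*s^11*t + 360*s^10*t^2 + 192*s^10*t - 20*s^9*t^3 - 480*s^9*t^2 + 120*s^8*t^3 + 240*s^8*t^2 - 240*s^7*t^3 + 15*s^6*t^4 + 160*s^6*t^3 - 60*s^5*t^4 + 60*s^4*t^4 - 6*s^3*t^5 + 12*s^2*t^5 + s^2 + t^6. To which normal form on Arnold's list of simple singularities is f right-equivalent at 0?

The Hessian of f at 0 is [[2, 0], [0, 0]] with rank 1, so corank 1. A Groebner basis of the Jacobian ideal J(f) in C{s,t} is {t^5, s}; counting standard monomials gives mu = 5. Corank 1: A-series; mu = 5 gives A_5.

A_5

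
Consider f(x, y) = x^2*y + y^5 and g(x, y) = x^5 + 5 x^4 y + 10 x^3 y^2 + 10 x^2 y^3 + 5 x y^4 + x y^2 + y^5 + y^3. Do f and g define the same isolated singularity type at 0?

Yes.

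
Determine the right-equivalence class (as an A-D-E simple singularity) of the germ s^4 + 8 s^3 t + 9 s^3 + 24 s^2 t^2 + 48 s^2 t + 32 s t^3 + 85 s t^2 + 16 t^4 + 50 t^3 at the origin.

D_{5}

The Hessian of f at 0 has rank 0. Corank 2; j^3 = (s + 2*t)*(3*s + 5*t)^2 has shape L^2 M (L != M), so D-series; mu = 5 gives D_5.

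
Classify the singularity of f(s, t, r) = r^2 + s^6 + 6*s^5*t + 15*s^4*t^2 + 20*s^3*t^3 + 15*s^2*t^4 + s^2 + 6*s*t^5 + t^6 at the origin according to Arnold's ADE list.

The Hessian of f at 0 is [[2, 0, 0], [0, 0, 0], [0, 0, 2]] with rank 2, so corank 1. A Groebner basis of the Jacobian ideal J(f) in C{s,t,r} is {t^5, s, r}; counting standard monomials gives mu = 5. Corank 1: A-series; mu = 5 gives A_5.

A5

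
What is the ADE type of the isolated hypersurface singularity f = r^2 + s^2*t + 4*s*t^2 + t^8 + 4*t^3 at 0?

D_{9}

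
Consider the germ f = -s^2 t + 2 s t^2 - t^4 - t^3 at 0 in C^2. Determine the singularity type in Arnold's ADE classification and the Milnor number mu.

Type D_5, Milnor number mu = 5.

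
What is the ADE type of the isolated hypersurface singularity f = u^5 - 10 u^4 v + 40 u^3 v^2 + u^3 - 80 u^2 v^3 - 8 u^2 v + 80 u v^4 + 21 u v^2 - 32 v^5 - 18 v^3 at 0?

The Hessian of f at 0 is [[0, 0], [0, 0]] with rank 0, so corank 2. A Groebner basis of the Jacobian ideal J(f) in C{u,v} is {-u*v/5 + v^4 + 3*v^2/5, u*v^2 - 3*v^3, u^2 - 5*u*v + 6*v^2}; counting standard monomials gives mu = 6. Corank 2; j^3 = (u - 3*v)^2*(u - 2*v) has shape L^2 M (L != M), so D-series; mu = 6 gives D_6.

D6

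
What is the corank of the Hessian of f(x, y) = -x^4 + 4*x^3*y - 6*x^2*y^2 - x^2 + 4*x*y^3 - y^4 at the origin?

1

Hessian at 0 has rank 1.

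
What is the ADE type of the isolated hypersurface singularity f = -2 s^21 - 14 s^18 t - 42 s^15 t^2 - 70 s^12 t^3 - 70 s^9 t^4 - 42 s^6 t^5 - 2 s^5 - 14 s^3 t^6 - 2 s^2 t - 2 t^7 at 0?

D_{8}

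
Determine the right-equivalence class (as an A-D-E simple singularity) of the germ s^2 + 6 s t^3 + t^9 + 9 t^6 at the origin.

A_8

The Hessian of f at 0 has rank 1. Corank 1: A-series; mu = 8 gives A_8.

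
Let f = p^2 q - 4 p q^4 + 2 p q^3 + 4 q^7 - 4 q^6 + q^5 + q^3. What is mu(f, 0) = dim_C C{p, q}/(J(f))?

The Hessian of f at 0 has rank 0. Corank 2; j^3 = q*(p^2 + q^2) splits into three distinct lines over C (the quadratic factor has nonzero discriminant), so D_4.

4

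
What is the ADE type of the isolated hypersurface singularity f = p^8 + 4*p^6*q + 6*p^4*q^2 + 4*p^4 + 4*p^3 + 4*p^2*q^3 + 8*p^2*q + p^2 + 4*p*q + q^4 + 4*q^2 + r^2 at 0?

A_3

The Hessian of f at 0 has rank 2. Corank 1: A-series; mu = 3 gives A_3.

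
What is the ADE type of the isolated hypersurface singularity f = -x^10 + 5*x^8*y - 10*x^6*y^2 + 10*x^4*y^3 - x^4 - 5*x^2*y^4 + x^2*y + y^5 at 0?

The Hessian of f at 0 is [[0, 0], [0, 0]] with rank 0, so corank 2. A Groebner basis of the Jacobian ideal J(f) in C{x,y} is {x^2/5 + y^4, x^3, x*y}; counting standard monomials gives mu = 6. Corank 2; j^3 = x^2*y has shape L^2 M (L != M), so D-series; mu = 6 gives D_6.

D_6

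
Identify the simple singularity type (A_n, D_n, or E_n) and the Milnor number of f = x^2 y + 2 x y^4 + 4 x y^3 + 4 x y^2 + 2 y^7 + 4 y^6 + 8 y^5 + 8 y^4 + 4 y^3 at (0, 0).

Type D8, Milnor number mu = 8.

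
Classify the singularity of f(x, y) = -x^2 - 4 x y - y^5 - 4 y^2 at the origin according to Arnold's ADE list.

A_4

The Hessian of f at 0 has rank 1. Corank 1: A-series; mu = 4 gives A_4.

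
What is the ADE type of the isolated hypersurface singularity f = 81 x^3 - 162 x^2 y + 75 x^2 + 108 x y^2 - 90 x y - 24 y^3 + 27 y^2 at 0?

The Hessian of f at 0 has rank 1. Corank 1: A-series; mu = 2 gives A_2.

A2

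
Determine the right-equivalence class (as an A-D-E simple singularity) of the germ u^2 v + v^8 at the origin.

D_9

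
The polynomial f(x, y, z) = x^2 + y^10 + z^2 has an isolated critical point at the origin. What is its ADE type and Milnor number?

Type A_{9}, Milnor number mu = 9.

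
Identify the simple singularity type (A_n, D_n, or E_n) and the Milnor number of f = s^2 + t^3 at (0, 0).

Type A_2, Milnor number mu = 2.

The Hessian of f at 0 has rank 1. Corank 1: A-series; mu = 2 gives A_2.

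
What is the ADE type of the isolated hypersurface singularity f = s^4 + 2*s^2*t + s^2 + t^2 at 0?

A_{1}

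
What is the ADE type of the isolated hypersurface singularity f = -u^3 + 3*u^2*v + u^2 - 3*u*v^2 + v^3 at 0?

A_{2}

The Hessian of f at 0 is [[2, 0], [0, 0]] with rank 1, so corank 1. A Groebner basis of the Jacobian ideal J(f) in C{u,v} is {v^2, u}; counting standard monomials gives mu = 2. Corank 1: A-series; mu = 2 gives A_2.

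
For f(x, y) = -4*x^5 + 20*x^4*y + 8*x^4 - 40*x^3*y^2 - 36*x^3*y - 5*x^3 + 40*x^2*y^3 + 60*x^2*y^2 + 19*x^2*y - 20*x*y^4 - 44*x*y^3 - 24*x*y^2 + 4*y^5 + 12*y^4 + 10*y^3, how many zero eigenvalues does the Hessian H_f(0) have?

2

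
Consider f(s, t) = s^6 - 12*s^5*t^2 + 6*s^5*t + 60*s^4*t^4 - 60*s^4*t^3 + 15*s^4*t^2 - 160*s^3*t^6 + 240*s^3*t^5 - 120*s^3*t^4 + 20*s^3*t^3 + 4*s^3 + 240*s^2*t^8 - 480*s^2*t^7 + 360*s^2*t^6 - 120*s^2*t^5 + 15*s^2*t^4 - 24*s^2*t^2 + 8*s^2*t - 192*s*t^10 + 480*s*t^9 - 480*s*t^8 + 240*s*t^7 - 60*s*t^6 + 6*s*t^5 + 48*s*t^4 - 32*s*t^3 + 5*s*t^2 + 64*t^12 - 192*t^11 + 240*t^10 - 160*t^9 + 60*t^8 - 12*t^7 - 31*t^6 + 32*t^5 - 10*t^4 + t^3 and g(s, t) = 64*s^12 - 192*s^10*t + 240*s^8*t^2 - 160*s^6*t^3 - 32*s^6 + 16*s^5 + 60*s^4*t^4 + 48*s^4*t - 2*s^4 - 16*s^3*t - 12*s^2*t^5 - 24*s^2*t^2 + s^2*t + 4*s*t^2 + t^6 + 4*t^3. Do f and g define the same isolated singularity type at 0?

The Hessian of f at 0 is [[0, 0], [0, 0]] with rank 0, so corank 2. A Groebner basis of the Jacobian ideal J(f) in C{s,t} is {-s^2/4 - 3*s*t/8 + t^4 + t^3/4 - t^2/8, s^3 - 3*s^2/8 + 1015*s*t/16 - 255*t^3/2 + 509*t^2/16, s^2*t + s^2/2 - 503*s*t/12 + 1015*t^3/12 - 253*t^2/12, -s^2/2 + s*t^2 - 3*s*t/4 + t^3 - t^2/4}; counting standard monomials gives mu = 7. Corank 2; j^3 = (s + t)*(2*s + t)^2 has shape L^2 M (L != M), so D-series; mu = 7 gives D_7. The Hessian of g at 0 is [[0, 0], [0, 0]] with rank 0, so corank 2. A Groebner basis of the Jacobian ideal J(g) in C{s,t} is {10*s^2/1539 + 14339*s*t/393984 + t^4 - 4099*t^3/24624 + 3073*t^2/65664, s^3 - 128*s^2/513 - 1021*s*t/2052 - 4*t^3/513 + t^2/342, s^2*t - s*t/4 - t^2/2, 32*s^2/1539 + s*t^2 + 4099*s*t/24624 + 1027*t^3/1539 + 1025*t^2/4104}; counting standard monomials gives mu = 7. Corank 2; j^3 = t*(s + 2*t)^2 has shape L^2 M (L != M), so D-series; mu = 7 gives D_7. Both have type D_7, hence right-equivalent.

Yes.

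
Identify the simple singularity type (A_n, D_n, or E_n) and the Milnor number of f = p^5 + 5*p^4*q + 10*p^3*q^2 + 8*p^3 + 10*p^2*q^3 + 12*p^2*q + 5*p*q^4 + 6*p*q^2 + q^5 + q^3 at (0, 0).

Type E8, Milnor number mu = 8.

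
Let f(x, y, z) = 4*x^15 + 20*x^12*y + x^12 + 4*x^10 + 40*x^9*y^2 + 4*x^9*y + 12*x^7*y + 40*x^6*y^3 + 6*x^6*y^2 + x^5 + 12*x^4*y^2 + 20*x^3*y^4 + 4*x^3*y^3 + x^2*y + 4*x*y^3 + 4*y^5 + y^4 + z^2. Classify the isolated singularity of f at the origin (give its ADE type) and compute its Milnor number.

The Hessian of f at 0 has rank 1. Corank 2; j^3 = x^2*y has shape L^2 M (L != M), so D-series; mu = 5 gives D_5.

Type D5, Milnor number mu = 5.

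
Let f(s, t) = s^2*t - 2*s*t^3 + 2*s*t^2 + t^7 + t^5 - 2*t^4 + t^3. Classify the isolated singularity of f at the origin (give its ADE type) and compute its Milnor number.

The Hessian of f at 0 has rank 0. Corank 2; j^3 = t*(s + t)^2 has shape L^2 M (L != M), so D-series; mu = 8 gives D_8.

Type D_{8}, Milnor number mu = 8.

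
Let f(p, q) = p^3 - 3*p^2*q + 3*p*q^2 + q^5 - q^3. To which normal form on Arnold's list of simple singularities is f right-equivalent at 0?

E_8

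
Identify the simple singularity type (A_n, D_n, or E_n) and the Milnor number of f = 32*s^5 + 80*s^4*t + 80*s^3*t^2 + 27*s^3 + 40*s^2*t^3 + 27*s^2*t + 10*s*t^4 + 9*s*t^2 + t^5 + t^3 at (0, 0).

Type E_{8}, Milnor number mu = 8.

The Hessian of f at 0 is [[0, 0], [0, 0]] with rank 0, so corank 2. A Groebner basis of the Jacobian ideal J(f) in C{s,t} is {t^5, s*t^3 + 3*t^4/8, s^2 + 2*s*t/3 + t^2/9}; counting standard monomials gives mu = 8. Corank 2; j^3 = (3*s + t)^3 is a perfect cube, so E-series; the 5-jet and mu = 8 give E_8.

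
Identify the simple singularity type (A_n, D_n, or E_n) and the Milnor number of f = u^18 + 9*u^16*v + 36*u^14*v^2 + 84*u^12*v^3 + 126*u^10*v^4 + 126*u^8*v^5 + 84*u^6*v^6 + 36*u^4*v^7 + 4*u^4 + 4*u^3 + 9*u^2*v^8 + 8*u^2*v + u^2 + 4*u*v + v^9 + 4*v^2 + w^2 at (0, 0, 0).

Type A_{8}, Milnor number mu = 8.

The Hessian of f at 0 has rank 2. Corank 1: A-series; mu = 8 gives A_8.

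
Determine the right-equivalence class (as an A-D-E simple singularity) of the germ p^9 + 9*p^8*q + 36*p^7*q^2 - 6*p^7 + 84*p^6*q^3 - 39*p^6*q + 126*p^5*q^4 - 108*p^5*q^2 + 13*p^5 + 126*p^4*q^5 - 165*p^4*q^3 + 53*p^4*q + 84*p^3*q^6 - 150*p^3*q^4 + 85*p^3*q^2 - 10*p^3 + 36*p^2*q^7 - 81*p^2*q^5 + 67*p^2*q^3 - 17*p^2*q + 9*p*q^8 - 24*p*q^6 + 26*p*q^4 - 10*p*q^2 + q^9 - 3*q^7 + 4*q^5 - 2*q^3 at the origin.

D_4

The Hessian of f at 0 is [[0, 0], [0, 0]] with rank 0, so corank 2. A Groebner basis of the Jacobian ideal J(f) in C{p,q} is {q^3, p^2 - 2*q^2/11, p*q + 5*q^2/11}; counting standard monomials gives mu = 4. Corank 2; j^3 = -(2*p + q)*(5*p^2 + 6*p*q + 2*q^2) splits into three distinct lines over C (the quadratic factor has nonzero discriminant), so D_4.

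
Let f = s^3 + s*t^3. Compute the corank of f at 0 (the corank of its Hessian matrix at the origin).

Hessian at 0 has rank 0.

2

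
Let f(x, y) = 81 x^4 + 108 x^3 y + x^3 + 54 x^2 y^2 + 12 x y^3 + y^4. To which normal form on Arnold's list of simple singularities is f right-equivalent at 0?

E_6

The Hessian of f at 0 is [[0, 0], [0, 0]] with rank 0, so corank 2. A Groebner basis of the Jacobian ideal J(f) in C{x,y} is {y^4, x*y^2 + y^3/9, x^2}; counting standard monomials gives mu = 6. Corank 2; j^3 = x^3 is a perfect cube, so E-series; the 4-jet and mu = 6 give E_6.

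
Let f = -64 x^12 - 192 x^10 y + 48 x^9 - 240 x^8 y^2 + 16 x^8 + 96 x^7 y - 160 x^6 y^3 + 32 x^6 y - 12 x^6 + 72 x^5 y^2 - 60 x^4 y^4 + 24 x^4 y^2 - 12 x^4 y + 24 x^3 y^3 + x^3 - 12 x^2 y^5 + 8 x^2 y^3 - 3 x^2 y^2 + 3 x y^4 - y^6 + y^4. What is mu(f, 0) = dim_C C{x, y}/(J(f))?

6

The Hessian of f at 0 has rank 0. Corank 2; j^3 = x^3 is a perfect cube, so E-series; the 4-jet and mu = 6 give E_6.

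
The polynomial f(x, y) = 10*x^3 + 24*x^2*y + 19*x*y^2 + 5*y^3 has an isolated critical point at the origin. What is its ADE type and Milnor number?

The Hessian of f at 0 has rank 0. Corank 2; j^3 = (x + y)*(10*x^2 + 14*x*y + 5*y^2) splits into three distinct lines over C (the quadratic factor has nonzero discriminant), so D_4.

Type D_4, Milnor number mu = 4.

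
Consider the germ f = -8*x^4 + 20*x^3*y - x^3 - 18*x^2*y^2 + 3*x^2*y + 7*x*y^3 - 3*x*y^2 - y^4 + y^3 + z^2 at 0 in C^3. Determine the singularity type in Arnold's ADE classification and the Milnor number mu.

The Hessian of f at 0 is [[0, 0, 0], [0, 0, 0], [0, 0, 2]] with rank 1, so corank 2. A Groebner basis of the Jacobian ideal J(f) in C{x,y,z} is {3*x^2/4 - 3*x*y/2 + y^4 + y^3/4 + 3*y^2/4, x^3 + 9*x^2/4 - 9*x*y/2 - y^3/4 + 9*y^2/4, x^2*y + 7*x^2/4 - 7*x*y/2 - 5*y^3/12 + 7*y^2/4, x^2 + x*y^2 - 2*x*y - 2*y^3/3 + y^2, z}; counting standard monomials gives mu = 7. Corank 2; j^3 = -(x - y)^3 is a perfect cube, so E-series; the 4-jet and mu = 7 give E_7.

Type E7, Milnor number mu = 7.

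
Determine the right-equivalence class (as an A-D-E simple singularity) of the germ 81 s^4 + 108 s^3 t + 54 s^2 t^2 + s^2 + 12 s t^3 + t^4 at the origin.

A_{3}

The Hessian of f at 0 has rank 1. Corank 1: A-series; mu = 3 gives A_3.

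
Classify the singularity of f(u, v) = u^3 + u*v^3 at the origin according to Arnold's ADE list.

The Hessian of f at 0 has rank 0. Corank 2; j^3 = u^3 is a perfect cube, so E-series; the 4-jet and mu = 7 give E_7.

E_{7}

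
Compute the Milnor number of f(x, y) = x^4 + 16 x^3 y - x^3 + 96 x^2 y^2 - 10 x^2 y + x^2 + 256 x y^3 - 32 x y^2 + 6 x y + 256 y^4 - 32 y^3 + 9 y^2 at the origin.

2

The Hessian of f at 0 has rank 1. Corank 1: A-series; mu = 2 gives A_2.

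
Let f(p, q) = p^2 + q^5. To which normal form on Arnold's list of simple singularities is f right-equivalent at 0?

The Hessian of f at 0 is [[2, 0], [0, 0]] with rank 1, so corank 1. A Groebner basis of the Jacobian ideal J(f) in C{p,q} is {q^4, p}; counting standard monomials gives mu = 4. Corank 1: A-series; mu = 4 gives A_4.

A_4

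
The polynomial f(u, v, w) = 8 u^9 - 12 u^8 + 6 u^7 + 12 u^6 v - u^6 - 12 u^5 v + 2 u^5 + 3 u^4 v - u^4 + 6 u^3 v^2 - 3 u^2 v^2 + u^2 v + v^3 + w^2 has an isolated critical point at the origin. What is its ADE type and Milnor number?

Type D_4, Milnor number mu = 4.

The Hessian of f at 0 is [[0, 0, 0], [0, 0, 0], [0, 0, 2]] with rank 1, so corank 2. A Groebner basis of the Jacobian ideal J(f) in C{u,v,w} is {v^3, u^2 + 3*v^2, u*v, w}; counting standard monomials gives mu = 4. Corank 2; j^3 = v*(u^2 + v^2) splits into three distinct lines over C (the quadratic factor has nonzero discriminant), so D_4.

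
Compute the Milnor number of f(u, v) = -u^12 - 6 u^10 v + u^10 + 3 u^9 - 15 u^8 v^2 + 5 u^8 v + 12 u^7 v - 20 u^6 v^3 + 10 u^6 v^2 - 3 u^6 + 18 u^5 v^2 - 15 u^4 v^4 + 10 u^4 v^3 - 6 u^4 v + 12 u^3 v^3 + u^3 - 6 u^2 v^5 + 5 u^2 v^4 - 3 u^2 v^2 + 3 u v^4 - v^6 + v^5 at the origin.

8

The Hessian of f at 0 has rank 0. Corank 2; j^3 = u^3 is a perfect cube, so E-series; the 5-jet and mu = 8 give E_8.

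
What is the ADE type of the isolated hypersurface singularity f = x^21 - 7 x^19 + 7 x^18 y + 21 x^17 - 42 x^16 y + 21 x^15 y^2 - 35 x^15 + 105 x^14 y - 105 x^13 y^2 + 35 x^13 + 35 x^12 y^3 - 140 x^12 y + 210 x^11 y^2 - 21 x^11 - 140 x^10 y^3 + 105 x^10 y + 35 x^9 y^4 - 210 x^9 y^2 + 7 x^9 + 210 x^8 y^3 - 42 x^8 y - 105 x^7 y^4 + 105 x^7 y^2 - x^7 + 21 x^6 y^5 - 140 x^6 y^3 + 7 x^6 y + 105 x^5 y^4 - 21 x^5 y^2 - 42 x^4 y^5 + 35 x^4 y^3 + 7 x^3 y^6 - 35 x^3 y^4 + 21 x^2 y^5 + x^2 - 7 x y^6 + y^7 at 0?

The Hessian of f at 0 is [[2, 0], [0, 0]] with rank 1, so corank 1. A Groebner basis of the Jacobian ideal J(f) in C{x,y} is {y^6, x}; counting standard monomials gives mu = 6. Corank 1: A-series; mu = 6 gives A_6.

A_{6}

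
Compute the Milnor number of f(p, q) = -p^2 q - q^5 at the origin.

The Hessian of f at 0 is [[0, 0], [0, 0]] with rank 0, so corank 2. A Groebner basis of the Jacobian ideal J(f) in C{p,q} is {p^2/5 + q^4, p^3, p*q}; counting standard monomials gives mu = 6. Corank 2; j^3 = -p^2*q has shape L^2 M (L != M), so D-series; mu = 6 gives D_6.

6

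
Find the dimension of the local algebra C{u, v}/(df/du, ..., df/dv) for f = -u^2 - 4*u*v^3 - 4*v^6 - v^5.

The Hessian of f at 0 has rank 1. Corank 1: A-series; mu = 4 gives A_4.

4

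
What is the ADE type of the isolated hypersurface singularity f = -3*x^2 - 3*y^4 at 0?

The Hessian of f at 0 has rank 1. Corank 1: A-series; mu = 3 gives A_3.

A_{3}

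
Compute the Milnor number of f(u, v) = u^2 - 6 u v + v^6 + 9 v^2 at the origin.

The Hessian of f at 0 has rank 1. Corank 1: A-series; mu = 5 gives A_5.

5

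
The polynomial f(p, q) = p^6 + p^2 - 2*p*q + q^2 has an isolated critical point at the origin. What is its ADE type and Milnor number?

The Hessian of f at 0 has rank 1. Corank 1: A-series; mu = 5 gives A_5.

Type A5, Milnor number mu = 5.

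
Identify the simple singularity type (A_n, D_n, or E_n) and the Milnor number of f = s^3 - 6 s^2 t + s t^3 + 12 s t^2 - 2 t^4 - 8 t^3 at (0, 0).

Type E7, Milnor number mu = 7.

The Hessian of f at 0 is [[0, 0], [0, 0]] with rank 0, so corank 2. A Groebner basis of the Jacobian ideal J(f) in C{s,t} is {s^3 - 6*s^2*t - 48*s^2 + 192*s*t - 192*t^2, 6*s^2 + s*t^2 - 24*s*t + 24*t^2, 3*s^2 - 12*s*t + t^3 + 12*t^2}; counting standard monomials gives mu = 7. Corank 2; j^3 = (s - 2*t)^3 is a perfect cube, so E-series; the 4-jet and mu = 7 give E_7.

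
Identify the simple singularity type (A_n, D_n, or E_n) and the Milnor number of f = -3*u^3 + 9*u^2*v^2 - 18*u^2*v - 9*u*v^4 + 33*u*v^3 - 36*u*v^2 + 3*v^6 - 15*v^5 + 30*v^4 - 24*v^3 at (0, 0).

The Hessian of f at 0 has rank 0. Corank 2; j^3 = -3*(u + 2*v)^3 is a perfect cube, so E-series; the 4-jet and mu = 7 give E_7.

Type E_7, Milnor number mu = 7.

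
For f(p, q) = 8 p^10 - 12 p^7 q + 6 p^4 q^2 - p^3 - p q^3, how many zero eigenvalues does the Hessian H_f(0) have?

2

Hessian at 0 has rank 0.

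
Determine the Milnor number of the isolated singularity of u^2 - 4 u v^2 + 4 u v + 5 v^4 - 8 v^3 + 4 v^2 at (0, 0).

3

The Hessian of f at 0 has rank 1. Corank 1: A-series; mu = 3 gives A_3.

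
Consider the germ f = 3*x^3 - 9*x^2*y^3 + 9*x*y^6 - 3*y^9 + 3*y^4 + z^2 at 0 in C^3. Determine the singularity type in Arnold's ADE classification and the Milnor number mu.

The Hessian of f at 0 is [[0, 0, 0], [0, 0, 0], [0, 0, 2]] with rank 1, so corank 2. A Groebner basis of the Jacobian ideal J(f) in C{x,y,z} is {y^3, x^2, z}; counting standard monomials gives mu = 6. Corank 2; j^3 = 3*x^3 is a perfect cube, so E-series; the 4-jet and mu = 6 give E_6.

Type E_6, Milnor number mu = 6.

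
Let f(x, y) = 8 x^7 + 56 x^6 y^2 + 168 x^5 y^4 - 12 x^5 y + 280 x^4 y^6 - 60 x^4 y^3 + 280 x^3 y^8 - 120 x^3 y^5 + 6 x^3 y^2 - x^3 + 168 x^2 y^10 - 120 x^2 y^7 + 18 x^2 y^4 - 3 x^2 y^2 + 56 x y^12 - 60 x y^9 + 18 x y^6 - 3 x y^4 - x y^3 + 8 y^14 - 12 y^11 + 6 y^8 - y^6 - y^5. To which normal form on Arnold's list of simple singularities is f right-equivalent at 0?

E7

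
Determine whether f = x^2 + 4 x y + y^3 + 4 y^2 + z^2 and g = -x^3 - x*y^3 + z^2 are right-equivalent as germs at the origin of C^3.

No.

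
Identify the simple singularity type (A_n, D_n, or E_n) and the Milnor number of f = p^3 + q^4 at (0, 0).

Type E6, Milnor number mu = 6.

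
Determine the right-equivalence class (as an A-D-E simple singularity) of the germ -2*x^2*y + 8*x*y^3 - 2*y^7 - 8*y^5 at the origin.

D8

The Hessian of f at 0 has rank 0. Corank 2; j^3 = -2*x^2*y has shape L^2 M (L != M), so D-series; mu = 8 gives D_8.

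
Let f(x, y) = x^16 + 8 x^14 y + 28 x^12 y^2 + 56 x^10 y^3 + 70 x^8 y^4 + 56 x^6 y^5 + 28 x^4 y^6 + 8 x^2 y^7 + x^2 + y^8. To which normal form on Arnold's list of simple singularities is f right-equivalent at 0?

A_{7}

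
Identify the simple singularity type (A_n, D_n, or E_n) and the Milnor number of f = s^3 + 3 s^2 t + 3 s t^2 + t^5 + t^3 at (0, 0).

Type E8, Milnor number mu = 8.

The Hessian of f at 0 has rank 0. Corank 2; j^3 = (s + t)^3 is a perfect cube, so E-series; the 5-jet and mu = 8 give E_8.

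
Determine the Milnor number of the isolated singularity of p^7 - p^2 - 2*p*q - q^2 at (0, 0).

The Hessian of f at 0 is [[-2, -2], [-2, -2]] with rank 1, so corank 1. A Groebner basis of the Jacobian ideal J(f) in C{p,q} is {q^6, p + q}; counting standard monomials gives mu = 6. Corank 1: A-series; mu = 6 gives A_6.

6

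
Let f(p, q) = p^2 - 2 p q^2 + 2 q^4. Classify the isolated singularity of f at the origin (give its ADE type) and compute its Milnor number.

Type A_{3}, Milnor number mu = 3.

The Hessian of f at 0 has rank 1. Corank 1: A-series; mu = 3 gives A_3.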